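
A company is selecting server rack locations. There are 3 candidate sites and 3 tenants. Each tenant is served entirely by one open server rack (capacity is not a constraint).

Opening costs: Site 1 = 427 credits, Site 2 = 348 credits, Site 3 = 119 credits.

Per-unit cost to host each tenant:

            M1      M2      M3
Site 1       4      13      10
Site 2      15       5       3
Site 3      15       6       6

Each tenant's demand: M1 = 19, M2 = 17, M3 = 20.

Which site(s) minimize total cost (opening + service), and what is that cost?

Open Site 3 only; minimum total cost 626.

For any fixed open set, each tenant goes to its cheapest open site; total = fixed + service.
{Site 3}: M1→Site 3 15·19=285, M2→Site 3 6·17=102, M3→Site 3 6·20=120. Service 507; fixed 119; total 626.
{Site 2}: M1→Site 2 15·19=285, M2→Site 2 5·17=85, M3→Site 2 3·20=60. Service 430; fixed 348; total 778.
{Site 1, Site 3}: service 298 + fixed 546 = 844
{Site 1, Site 2, Site 3}: M1→Site 1 4·19=76, M2→Site 2 5·17=85, M3→Site 2 3·20=60. Service 221; fixed 894; total 1115.
No other subset beats 626.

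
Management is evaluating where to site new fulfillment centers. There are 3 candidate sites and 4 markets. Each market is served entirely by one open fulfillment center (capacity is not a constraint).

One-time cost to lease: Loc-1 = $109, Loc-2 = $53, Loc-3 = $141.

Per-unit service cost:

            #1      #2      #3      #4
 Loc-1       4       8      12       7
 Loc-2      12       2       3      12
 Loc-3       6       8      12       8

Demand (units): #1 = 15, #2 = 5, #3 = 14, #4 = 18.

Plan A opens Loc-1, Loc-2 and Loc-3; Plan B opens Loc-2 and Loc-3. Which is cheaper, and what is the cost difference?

Plan B is cheaper by 61.

Plan A: {Loc-1, Loc-2, Loc-3}: #1→Loc-1 4·15=60, #2→Loc-2 2·5=10, #3→Loc-2 3·14=42, #4→Loc-1 7·18=126. Service 238; fixed 303; total 541.
Plan B: {Loc-2, Loc-3}: #1→Loc-3 6·15=90, #2→Loc-2 2·5=10, #3→Loc-2 3·14=42, #4→Loc-3 8·18=144. Service 286; fixed 194; total 480.
Difference: |541 − 480| = 61.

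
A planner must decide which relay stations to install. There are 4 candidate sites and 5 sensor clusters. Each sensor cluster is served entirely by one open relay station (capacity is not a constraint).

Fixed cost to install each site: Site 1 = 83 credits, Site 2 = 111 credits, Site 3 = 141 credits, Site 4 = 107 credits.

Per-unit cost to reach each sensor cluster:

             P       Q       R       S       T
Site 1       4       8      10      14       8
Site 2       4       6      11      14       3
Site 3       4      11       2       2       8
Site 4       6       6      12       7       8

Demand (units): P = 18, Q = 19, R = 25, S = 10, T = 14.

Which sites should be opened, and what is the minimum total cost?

Open Site 2 and Site 3; minimum total cost 550.

For any fixed open set, each sensor cluster goes to its cheapest open site; total = fixed + service.
{Site 2, Site 3}: P→Site 2 4·18=72, Q→Site 2 6·19=114, R→Site 3 2·25=50, S→Site 3 2·10=20, T→Site 2 3·14=42. Service 298; fixed 252; total 550.
{Site 3}: P→Site 3 4·18=72, Q→Site 3 11·19=209, R→Site 3 2·25=50, S→Site 3 2·10=20, T→Site 3 8·14=112. Service 463; fixed 141; total 604.
{Site 3, Site 4}: service 368 + fixed 248 = 616
{Site 1, Site 2, Site 3, Site 4}: service 298 + fixed 442 = 740
(All 15 nonempty subsets were checked; Site 2 and Site 3 is lowest.)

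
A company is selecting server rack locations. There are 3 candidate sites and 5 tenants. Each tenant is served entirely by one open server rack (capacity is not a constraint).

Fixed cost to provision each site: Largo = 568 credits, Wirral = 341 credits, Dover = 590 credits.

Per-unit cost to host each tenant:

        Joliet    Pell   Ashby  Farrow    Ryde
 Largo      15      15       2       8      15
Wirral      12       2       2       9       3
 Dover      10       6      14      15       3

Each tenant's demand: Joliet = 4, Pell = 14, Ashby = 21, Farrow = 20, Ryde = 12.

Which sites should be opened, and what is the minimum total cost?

For any fixed open set, each tenant goes to its cheapest open site; total = fixed + service.
{Wirral}: Joliet→Wirral 12·4=48, Pell→Wirral 2·14=28, Ashby→Wirral 2·21=42, Farrow→Wirral 9·20=180, Ryde→Wirral 3·12=36. Service 334; fixed 341; total 675.
{Largo}: Joliet→Largo 15·4=60, Pell→Largo 15·14=210, Ashby→Largo 2·21=42, Farrow→Largo 8·20=160, Ryde→Largo 15·12=180. Service 652; fixed 568; total 1220.
{Largo, Wirral}: Joliet→Wirral 12·4=48, Pell→Wirral 2·14=28, Ashby→Largo 2·21=42, Farrow→Largo 8·20=160, Ryde→Wirral 3·12=36. Service 314; fixed 909; total 1223.
{Largo, Wirral, Dover}: Joliet→Dover 10·4=40, Pell→Wirral 2·14=28, Ashby→Largo 2·21=42, Farrow→Largo 8·20=160, Ryde→Wirral 3·12=36. Service 306; fixed 1499; total 1805.
No other subset beats 675.

Open Wirral only; minimum total cost 675.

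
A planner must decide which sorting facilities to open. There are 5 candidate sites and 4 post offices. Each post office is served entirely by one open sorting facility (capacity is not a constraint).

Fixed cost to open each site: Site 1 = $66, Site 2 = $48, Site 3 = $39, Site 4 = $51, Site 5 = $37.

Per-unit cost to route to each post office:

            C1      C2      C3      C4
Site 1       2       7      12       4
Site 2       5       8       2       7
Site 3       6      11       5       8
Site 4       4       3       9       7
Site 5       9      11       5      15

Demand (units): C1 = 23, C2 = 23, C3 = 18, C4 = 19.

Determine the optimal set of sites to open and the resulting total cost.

Open Site 1, Site 2 and Site 4; minimum total cost 392.

For any fixed open set, each post office goes to its cheapest open site; total = fixed + service.
{Site 1, Site 2, Site 4}: C1→Site 1 2·23=46, C2→Site 4 3·23=69, C3→Site 2 2·18=36, C4→Site 1 4·19=76. Service 227; fixed 165; total 392.
{Site 1, Site 2, Site 4, Site 5}: service 227 + fixed 202 = 429
{Site 2, Site 4}: service 330 + fixed 99 = 429
{Site 1, Site 2, Site 3, Site 4, Site 5}: C1→Site 1 2·23=46, C2→Site 4 3·23=69, C3→Site 2 2·18=36, C4→Site 1 4·19=76. Service 227; fixed 241; total 468.
No other subset beats 392.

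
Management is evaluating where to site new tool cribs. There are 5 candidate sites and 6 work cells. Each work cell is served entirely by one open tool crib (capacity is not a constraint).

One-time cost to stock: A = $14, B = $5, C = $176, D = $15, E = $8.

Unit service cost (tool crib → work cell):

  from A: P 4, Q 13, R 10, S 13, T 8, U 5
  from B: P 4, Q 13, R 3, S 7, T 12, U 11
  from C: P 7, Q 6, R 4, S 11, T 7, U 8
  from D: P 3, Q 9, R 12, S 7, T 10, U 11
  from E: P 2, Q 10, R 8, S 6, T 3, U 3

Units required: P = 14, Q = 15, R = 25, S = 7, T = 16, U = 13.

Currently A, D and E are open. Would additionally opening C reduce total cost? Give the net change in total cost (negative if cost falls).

Current service cost with {A, D, E}: 492.
Adding C: each work cell re-picks its cheapest; new service cost 347, saving 145.
Extra fixed cost: 176. Net change = 176 − 145 = 31.
(Totals: 529 → 560.)

No — net change +31 (cost rises by 31).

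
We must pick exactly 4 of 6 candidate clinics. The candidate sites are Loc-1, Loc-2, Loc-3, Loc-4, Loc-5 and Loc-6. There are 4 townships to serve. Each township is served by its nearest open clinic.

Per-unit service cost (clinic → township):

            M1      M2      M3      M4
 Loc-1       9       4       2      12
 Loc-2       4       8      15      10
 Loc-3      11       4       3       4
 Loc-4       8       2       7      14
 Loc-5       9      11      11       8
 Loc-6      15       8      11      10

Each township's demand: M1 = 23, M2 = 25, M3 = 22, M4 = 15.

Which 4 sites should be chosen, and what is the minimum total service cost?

With exactly 4 open, each township uses its cheapest among the chosen.
{Loc-1, Loc-2, Loc-3, Loc-4}: M1→Loc-2 4·23=92, M2→Loc-4 2·25=50, M3→Loc-1 2·22=44, M4→Loc-3 4·15=60. Service cost 246.
{Loc-2, Loc-3, Loc-4, Loc-5}: service cost 268
{Loc-2, Loc-3, Loc-4, Loc-6}: service cost 268
Among all 15 size-4 choices, {Loc-1, Loc-2, Loc-3, Loc-4} is lowest.

Choose Loc-1, Loc-2, Loc-3 and Loc-4; total service cost 246.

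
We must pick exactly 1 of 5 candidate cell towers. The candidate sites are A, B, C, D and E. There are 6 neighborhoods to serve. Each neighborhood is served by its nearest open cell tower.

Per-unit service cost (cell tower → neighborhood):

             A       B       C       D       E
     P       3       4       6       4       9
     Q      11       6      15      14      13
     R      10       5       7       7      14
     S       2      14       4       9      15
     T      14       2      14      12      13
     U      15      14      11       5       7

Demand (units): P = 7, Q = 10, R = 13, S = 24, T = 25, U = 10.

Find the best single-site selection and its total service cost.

Choose B only; total service cost 679.

With exactly 1 open, each neighborhood uses its cheapest among the chosen.
{B}: P→B 4·7=28, Q→B 6·10=60, R→B 5·13=65, S→B 14·24=336, T→B 2·25=50, U→B 14·10=140. Service cost 679.
{A}: service cost 809
{D}: service cost 825
Among all 5 size-1 choices, {B} is lowest.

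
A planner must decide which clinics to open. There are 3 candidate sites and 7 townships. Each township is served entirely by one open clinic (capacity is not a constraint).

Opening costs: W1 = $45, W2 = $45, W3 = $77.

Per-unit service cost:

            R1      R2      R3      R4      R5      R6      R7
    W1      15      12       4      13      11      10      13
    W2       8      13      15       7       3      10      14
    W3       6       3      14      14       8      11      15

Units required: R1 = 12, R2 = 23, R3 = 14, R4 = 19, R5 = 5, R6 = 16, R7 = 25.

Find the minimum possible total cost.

Minimum total cost: 997

For any fixed open set, each township goes to its cheapest open site; total = fixed + service.
{W1, W2, W3}: R1→W3 6·12=72, R2→W3 3·23=69, R3→W1 4·14=56, R4→W2 7·19=133, R5→W2 3·5=15, R6→W1 10·16=160, R7→W1 13·25=325. Service 830; fixed 167; total 997.
{W1, W3}: R1→W3 6·12=72, R2→W3 3·23=69, R3→W1 4·14=56, R4→W1 13·19=247, R5→W3 8·5=40, R6→W1 10·16=160, R7→W1 13·25=325. Service 969; fixed 122; total 1091.
{W2, W3}: service 995 + fixed 122 = 1117
{W1}: service 1299 + fixed 45 = 1344
No other subset beats 997.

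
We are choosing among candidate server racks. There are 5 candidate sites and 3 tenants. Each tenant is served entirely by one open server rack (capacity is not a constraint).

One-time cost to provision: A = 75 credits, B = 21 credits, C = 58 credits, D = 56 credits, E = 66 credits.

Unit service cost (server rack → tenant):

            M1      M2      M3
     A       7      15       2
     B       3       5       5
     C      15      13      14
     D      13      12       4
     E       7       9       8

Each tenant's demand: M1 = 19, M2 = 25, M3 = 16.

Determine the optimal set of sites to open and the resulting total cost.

For any fixed open set, each tenant goes to its cheapest open site; total = fixed + service.
{B}: M1→B 3·19=57, M2→B 5·25=125, M3→B 5·16=80. Service 262; fixed 21; total 283.
{A, B}: M1→B 3·19=57, M2→B 5·25=125, M3→A 2·16=32. Service 214; fixed 96; total 310.
{B, D}: service 246 + fixed 77 = 323
{A, B, C, D, E}: service 214 + fixed 276 = 490
No other subset beats 283.

Open B only; minimum total cost 283.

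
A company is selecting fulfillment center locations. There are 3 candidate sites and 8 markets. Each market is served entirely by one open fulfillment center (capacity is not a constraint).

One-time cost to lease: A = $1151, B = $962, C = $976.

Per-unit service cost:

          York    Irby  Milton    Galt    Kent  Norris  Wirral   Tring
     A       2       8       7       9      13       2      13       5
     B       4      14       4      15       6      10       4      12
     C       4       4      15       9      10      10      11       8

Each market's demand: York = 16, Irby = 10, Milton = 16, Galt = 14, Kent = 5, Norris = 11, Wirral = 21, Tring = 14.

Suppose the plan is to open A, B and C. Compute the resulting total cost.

Each market is assigned to its cheapest site among the open ones.
{A, B, C}: York→A 2·16=32, Irby→C 4·10=40, Milton→B 4·16=64, Galt→A 9·14=126, Kent→B 6·5=30, Norris→A 2·11=22, Wirral→B 4·21=84, Tring→A 5·14=70. Service 468; fixed 3089; total 3557.

Total cost: 3557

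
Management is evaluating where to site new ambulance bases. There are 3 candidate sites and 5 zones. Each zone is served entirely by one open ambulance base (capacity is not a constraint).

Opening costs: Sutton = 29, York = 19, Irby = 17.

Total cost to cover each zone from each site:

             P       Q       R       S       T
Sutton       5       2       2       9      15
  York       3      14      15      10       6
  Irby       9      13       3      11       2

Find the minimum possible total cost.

Minimum total cost: 55

For any fixed open set, each zone goes to its cheapest open site; total = fixed + service.
{Irby}: P→Irby 9, Q→Irby 13, R→Irby 3, S→Irby 11, T→Irby 2. Service 38; fixed 17; total 55.
{Sutton}: service 33 + fixed 29 = 62
{Sutton, Irby}: service 20 + fixed 46 = 66
{Sutton, York, Irby}: service 18 + fixed 65 = 83
No other subset beats 55.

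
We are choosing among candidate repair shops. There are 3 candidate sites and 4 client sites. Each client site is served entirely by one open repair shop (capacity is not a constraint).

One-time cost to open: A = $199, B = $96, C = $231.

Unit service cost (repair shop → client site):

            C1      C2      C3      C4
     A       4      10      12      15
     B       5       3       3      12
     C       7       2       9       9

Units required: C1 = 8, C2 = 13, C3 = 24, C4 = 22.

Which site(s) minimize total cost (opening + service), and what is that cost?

For any fixed open set, each client site goes to its cheapest open site; total = fixed + service.
{B}: C1→B 5·8=40, C2→B 3·13=39, C3→B 3·24=72, C4→B 12·22=264. Service 415; fixed 96; total 511.
{B, C}: C1→B 5·8=40, C2→C 2·13=26, C3→B 3·24=72, C4→C 9·22=198. Service 336; fixed 327; total 663.
{A, B}: C1→A 4·8=32, C2→B 3·13=39, C3→B 3·24=72, C4→B 12·22=264. Service 407; fixed 295; total 702.
{A, B, C}: service 328 + fixed 526 = 854
No other subset beats 511.

Open B only; minimum total cost 511.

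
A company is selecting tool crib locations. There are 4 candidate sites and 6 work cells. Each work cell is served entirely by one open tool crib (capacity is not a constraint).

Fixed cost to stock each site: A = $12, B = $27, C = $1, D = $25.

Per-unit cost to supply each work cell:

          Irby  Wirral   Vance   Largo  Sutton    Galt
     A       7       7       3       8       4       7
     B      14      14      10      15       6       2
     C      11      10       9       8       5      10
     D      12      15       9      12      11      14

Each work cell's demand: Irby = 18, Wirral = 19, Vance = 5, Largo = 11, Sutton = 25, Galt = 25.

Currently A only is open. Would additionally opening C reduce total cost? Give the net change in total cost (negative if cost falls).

No — net change +1 (cost rises by 1).

Current service cost with {A}: 637.
Adding C: each work cell re-picks its cheapest; new service cost 637, saving 0.
Extra fixed cost: 1. Net change = 1 − 0 = 1.
(Totals: 649 → 650.)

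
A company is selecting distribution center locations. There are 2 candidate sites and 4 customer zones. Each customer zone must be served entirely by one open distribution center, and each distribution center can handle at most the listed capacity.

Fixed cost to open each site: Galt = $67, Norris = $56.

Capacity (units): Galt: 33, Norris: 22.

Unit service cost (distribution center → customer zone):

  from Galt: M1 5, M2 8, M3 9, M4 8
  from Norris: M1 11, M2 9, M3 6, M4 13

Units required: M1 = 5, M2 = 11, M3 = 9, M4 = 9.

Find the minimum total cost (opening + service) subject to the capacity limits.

Minimum total cost: 362

Open {Galt, Norris}: M1→Galt 5·5=25, M2→Galt 8·11=88, M3→Norris 6·9=54, M4→Galt 8·9=72.
Loads: Galt carries 25/33, Norris carries 9/22. Service 239; fixed 123; total 362.
Next best feasible plan costs 373.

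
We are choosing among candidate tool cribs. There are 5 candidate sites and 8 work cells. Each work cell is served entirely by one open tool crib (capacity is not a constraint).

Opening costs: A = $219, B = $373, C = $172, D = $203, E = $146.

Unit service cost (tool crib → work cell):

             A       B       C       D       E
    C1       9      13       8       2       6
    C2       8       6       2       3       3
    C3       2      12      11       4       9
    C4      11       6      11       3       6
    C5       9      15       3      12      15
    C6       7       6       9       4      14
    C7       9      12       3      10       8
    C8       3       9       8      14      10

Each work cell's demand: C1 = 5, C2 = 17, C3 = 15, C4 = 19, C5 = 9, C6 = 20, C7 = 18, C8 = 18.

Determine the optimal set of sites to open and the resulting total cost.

Open C and D; minimum total cost 841.

For any fixed open set, each work cell goes to its cheapest open site; total = fixed + service.
{C, D}: C1→D 2·5=10, C2→C 2·17=34, C3→D 4·15=60, C4→D 3·19=57, C5→C 3·9=27, C6→D 4·20=80, C7→C 3·18=54, C8→C 8·18=144. Service 466; fixed 375; total 841.
{A, C, D}: service 346 + fixed 594 = 940
{A, D}: C1→D 2·5=10, C2→D 3·17=51, C3→A 2·15=30, C4→D 3·19=57, C5→A 9·9=81, C6→D 4·20=80, C7→A 9·18=162, C8→A 3·18=54. Service 525; fixed 422; total 947.
{A, B, C, D, E}: C1→D 2·5=10, C2→C 2·17=34, C3→A 2·15=30, C4→D 3·19=57, C5→C 3·9=27, C6→D 4·20=80, C7→C 3·18=54, C8→A 3·18=54. Service 346; fixed 1113; total 1459.
No other subset beats 841.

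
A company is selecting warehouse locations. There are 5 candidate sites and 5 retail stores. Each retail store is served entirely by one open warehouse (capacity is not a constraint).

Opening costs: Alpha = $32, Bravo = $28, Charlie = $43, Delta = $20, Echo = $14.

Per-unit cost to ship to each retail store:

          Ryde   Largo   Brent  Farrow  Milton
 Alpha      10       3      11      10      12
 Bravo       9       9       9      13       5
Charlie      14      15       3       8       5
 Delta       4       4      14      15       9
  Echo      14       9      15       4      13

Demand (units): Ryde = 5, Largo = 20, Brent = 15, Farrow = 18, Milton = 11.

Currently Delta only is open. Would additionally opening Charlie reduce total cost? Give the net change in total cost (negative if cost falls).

Current service cost with {Delta}: 679.
Adding Charlie: each retail store re-picks its cheapest; new service cost 344, saving 335.
Extra fixed cost: 43. Net change = 43 − 335 = -292.
(Totals: 699 → 407.)

Yes — net change −292 (cost falls by 292).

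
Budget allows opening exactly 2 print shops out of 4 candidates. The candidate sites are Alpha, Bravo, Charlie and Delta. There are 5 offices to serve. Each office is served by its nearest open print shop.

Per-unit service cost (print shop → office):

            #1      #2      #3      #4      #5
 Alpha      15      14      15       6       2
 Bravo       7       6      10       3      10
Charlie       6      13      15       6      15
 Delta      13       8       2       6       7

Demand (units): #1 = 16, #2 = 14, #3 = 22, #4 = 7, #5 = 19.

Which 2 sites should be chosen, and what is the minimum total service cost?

Choose Bravo and Delta; total service cost 394.

With exactly 2 open, each office uses its cheapest among the chosen.
{Bravo, Delta}: #1→Bravo 7·16=112, #2→Bravo 6·14=84, #3→Delta 2·22=44, #4→Bravo 3·7=21, #5→Delta 7·19=133. Service cost 394.
{Charlie, Delta}: service cost 427
{Alpha, Delta}: service cost 444
Among all 6 size-2 choices, {Bravo, Delta} is lowest.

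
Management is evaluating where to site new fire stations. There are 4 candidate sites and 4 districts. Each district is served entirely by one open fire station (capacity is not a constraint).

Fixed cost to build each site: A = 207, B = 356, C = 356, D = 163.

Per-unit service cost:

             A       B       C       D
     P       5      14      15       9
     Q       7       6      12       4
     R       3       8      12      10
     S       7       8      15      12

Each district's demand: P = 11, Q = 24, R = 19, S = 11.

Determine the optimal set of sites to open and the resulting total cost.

Open A only; minimum total cost 564.

For any fixed open set, each district goes to its cheapest open site; total = fixed + service.
{A}: P→A 5·11=55, Q→A 7·24=168, R→A 3·19=57, S→A 7·11=77. Service 357; fixed 207; total 564.
{A, D}: service 285 + fixed 370 = 655
{D}: service 517 + fixed 163 = 680
{A, B, C, D}: service 285 + fixed 1082 = 1367
No other subset beats 564.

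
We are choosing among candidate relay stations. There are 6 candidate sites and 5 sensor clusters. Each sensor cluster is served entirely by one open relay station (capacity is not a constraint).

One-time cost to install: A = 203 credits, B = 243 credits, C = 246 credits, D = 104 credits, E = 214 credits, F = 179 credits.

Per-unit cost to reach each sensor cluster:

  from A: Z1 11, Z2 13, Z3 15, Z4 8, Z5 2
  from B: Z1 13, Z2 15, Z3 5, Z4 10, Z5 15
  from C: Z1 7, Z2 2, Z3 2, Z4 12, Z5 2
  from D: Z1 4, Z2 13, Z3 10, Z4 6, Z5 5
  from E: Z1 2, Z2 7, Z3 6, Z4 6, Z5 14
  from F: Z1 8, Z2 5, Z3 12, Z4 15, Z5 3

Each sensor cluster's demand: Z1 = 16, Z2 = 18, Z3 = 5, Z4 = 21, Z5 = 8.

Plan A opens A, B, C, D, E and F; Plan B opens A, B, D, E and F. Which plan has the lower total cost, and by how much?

Plan A: {A, B, C, D, E, F}: Z1→E 2·16=32, Z2→C 2·18=36, Z3→C 2·5=10, Z4→D 6·21=126, Z5→A 2·8=16. Service 220; fixed 1189; total 1409.
Plan B: {A, B, D, E, F}: Z1→E 2·16=32, Z2→F 5·18=90, Z3→B 5·5=25, Z4→D 6·21=126, Z5→A 2·8=16. Service 289; fixed 943; total 1232.
Difference: |1409 − 1232| = 177.

Plan B is cheaper by 177.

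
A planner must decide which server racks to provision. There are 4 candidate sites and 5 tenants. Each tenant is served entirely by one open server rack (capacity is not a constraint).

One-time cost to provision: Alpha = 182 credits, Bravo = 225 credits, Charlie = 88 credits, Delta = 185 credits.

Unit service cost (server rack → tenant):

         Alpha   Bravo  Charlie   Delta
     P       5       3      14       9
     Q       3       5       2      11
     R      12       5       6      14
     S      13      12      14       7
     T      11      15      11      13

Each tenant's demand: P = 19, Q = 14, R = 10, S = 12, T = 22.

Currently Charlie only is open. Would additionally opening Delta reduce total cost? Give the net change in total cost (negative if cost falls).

No — net change +6 (cost rises by 6).

Current service cost with {Charlie}: 764.
Adding Delta: each tenant re-picks its cheapest; new service cost 585, saving 179.
Extra fixed cost: 185. Net change = 185 − 179 = 6.
(Totals: 852 → 858.)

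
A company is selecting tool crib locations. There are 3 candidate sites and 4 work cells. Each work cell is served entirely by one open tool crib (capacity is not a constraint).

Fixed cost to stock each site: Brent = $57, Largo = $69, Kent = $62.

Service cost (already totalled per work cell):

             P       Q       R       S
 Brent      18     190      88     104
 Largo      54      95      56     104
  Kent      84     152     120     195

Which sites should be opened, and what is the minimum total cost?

For any fixed open set, each work cell goes to its cheapest open site; total = fixed + service.
{Largo}: P→Largo 54, Q→Largo 95, R→Largo 56, S→Largo 104. Service 309; fixed 69; total 378.
{Brent, Largo}: service 273 + fixed 126 = 399
{Largo, Kent}: P→Largo 54, Q→Largo 95, R→Largo 56, S→Largo 104. Service 309; fixed 131; total 440.
{Brent, Largo, Kent}: P→Brent 18, Q→Largo 95, R→Largo 56, S→Brent 104. Service 273; fixed 188; total 461.
(All 7 nonempty subsets were checked; Largo only is lowest.)

Open Largo only; minimum total cost 378.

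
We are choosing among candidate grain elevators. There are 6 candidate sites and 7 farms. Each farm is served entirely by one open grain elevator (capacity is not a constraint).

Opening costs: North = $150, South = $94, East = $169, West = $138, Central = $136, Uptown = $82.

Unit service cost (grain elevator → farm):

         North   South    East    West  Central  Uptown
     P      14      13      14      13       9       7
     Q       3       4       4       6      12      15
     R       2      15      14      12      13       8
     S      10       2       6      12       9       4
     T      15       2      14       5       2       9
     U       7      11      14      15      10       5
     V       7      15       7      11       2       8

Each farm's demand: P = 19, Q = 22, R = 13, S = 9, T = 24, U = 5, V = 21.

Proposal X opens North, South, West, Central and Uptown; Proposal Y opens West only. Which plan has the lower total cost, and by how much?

Proposal X: {North, South, West, Central, Uptown}: P→Uptown 7·19=133, Q→North 3·22=66, R→North 2·13=26, S→South 2·9=18, T→South 2·24=48, U→Uptown 5·5=25, V→Central 2·21=42. Service 358; fixed 600; total 958.
Proposal Y: {West}: P→West 13·19=247, Q→West 6·22=132, R→West 12·13=156, S→West 12·9=108, T→West 5·24=120, U→West 15·5=75, V→West 11·21=231. Service 1069; fixed 138; total 1207.
Difference: |958 − 1207| = 249.

Proposal X is cheaper by 249.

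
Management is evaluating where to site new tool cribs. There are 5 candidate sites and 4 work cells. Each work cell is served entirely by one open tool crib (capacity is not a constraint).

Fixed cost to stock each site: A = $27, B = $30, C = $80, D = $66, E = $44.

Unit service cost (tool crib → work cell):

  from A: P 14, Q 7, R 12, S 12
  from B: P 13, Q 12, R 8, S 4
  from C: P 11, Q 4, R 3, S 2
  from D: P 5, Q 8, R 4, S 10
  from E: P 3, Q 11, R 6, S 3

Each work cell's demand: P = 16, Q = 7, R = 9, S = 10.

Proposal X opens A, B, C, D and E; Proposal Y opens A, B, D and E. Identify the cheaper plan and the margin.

Proposal X: {A, B, C, D, E}: P→E 3·16=48, Q→C 4·7=28, R→C 3·9=27, S→C 2·10=20. Service 123; fixed 247; total 370.
Proposal Y: {A, B, D, E}: P→E 3·16=48, Q→A 7·7=49, R→D 4·9=36, S→E 3·10=30. Service 163; fixed 167; total 330.
Difference: |370 − 330| = 40.

Proposal Y is cheaper by 40.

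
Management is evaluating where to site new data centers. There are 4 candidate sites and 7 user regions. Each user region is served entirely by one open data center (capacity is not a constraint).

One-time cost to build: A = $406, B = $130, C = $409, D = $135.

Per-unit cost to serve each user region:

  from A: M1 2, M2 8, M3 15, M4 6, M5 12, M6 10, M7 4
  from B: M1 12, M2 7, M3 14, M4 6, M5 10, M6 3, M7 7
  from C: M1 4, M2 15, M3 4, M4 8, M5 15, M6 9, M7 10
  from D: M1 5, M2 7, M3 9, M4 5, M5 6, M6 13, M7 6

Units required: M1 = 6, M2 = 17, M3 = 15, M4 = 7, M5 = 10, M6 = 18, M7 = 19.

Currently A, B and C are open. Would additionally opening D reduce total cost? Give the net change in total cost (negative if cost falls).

Current service cost with {A, B, C}: 463.
Adding D: each user region re-picks its cheapest; new service cost 416, saving 47.
Extra fixed cost: 135. Net change = 135 − 47 = 88.
(Totals: 1408 → 1496.)

No — net change +88 (cost rises by 88).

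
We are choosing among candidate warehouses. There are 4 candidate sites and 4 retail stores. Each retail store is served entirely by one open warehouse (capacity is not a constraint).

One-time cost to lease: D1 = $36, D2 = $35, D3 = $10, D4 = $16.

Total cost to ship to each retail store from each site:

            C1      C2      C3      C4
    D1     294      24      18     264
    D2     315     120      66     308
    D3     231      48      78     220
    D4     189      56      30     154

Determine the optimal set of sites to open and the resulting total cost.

Open D1 and D4; minimum total cost 437.

For any fixed open set, each retail store goes to its cheapest open site; total = fixed + service.
{D1, D4}: C1→D4 189, C2→D1 24, C3→D1 18, C4→D4 154. Service 385; fixed 52; total 437.
{D4}: service 429 + fixed 16 = 445
{D1, D3, D4}: service 385 + fixed 62 = 447
{D1, D2, D3, D4}: service 385 + fixed 97 = 482
(All 15 nonempty subsets were checked; D1 and D4 is lowest.)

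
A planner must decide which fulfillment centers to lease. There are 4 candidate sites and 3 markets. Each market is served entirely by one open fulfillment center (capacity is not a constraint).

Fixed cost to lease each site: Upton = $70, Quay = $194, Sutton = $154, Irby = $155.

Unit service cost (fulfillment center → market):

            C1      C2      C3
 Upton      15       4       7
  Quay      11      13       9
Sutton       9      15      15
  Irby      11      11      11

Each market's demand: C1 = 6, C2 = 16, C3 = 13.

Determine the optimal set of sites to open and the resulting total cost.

Open Upton only; minimum total cost 315.

For any fixed open set, each market goes to its cheapest open site; total = fixed + service.
{Upton}: C1→Upton 15·6=90, C2→Upton 4·16=64, C3→Upton 7·13=91. Service 245; fixed 70; total 315.
{Upton, Sutton}: service 209 + fixed 224 = 433
{Upton, Irby}: C1→Irby 11·6=66, C2→Upton 4·16=64, C3→Upton 7·13=91. Service 221; fixed 225; total 446.
{Upton, Quay, Sutton, Irby}: C1→Sutton 9·6=54, C2→Upton 4·16=64, C3→Upton 7·13=91. Service 209; fixed 573; total 782.
No other subset beats 315.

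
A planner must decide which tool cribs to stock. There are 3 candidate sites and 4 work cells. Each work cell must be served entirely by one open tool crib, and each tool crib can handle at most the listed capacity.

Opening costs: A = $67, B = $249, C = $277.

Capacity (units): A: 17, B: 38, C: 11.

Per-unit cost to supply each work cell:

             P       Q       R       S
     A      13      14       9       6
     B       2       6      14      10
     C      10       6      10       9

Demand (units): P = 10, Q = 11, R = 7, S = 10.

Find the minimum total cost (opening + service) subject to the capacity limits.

Minimum total cost: 525

Open {A, B}: P→B 2·10=20, Q→B 6·11=66, R→A 9·7=63, S→A 6·10=60.
Loads: A carries 17/17, B carries 21/38. Service 209; fixed 316; total 525.
Next best feasible plan costs 533.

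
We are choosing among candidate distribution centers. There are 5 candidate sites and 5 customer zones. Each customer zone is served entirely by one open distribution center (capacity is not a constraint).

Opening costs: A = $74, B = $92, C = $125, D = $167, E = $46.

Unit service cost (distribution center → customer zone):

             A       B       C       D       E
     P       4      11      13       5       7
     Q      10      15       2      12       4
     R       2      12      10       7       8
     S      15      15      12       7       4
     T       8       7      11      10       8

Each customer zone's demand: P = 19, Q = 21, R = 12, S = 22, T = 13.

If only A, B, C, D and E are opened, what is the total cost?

Each customer zone is assigned to its cheapest site among the open ones.
{A, B, C, D, E}: P→A 4·19=76, Q→C 2·21=42, R→A 2·12=24, S→E 4·22=88, T→B 7·13=91. Service 321; fixed 504; total 825.

Total cost: 825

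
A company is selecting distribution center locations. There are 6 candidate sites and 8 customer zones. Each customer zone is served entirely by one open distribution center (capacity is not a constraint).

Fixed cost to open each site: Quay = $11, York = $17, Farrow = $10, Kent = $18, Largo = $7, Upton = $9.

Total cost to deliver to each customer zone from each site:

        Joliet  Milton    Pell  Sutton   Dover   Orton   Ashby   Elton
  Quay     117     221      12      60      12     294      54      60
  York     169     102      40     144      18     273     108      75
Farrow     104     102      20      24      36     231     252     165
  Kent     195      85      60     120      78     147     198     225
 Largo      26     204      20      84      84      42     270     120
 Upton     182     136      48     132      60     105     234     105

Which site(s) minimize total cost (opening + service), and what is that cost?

Open Quay, Farrow and Largo; minimum total cost 360.

For any fixed open set, each customer zone goes to its cheapest open site; total = fixed + service.
{Quay, Farrow, Largo}: Joliet→Largo 26, Milton→Farrow 102, Pell→Quay 12, Sutton→Farrow 24, Dover→Quay 12, Orton→Largo 42, Ashby→Quay 54, Elton→Quay 60. Service 332; fixed 28; total 360.
{Quay, Farrow, Kent, Largo}: Joliet→Largo 26, Milton→Kent 85, Pell→Quay 12, Sutton→Farrow 24, Dover→Quay 12, Orton→Largo 42, Ashby→Quay 54, Elton→Quay 60. Service 315; fixed 46; total 361.
{Quay, Farrow, Largo, Upton}: service 332 + fixed 37 = 369
{Quay, York, Farrow, Kent, Largo, Upton}: service 315 + fixed 72 = 387
No other subset beats 360.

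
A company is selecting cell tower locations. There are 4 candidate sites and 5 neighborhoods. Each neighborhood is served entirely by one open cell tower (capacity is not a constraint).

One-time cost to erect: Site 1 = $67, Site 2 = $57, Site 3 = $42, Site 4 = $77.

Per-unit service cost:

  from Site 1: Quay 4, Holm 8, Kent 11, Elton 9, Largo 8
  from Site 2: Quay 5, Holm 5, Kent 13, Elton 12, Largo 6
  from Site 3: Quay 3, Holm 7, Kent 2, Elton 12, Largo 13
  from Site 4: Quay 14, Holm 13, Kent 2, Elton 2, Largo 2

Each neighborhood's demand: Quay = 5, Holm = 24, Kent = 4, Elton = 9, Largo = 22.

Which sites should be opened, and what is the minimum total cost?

For any fixed open set, each neighborhood goes to its cheapest open site; total = fixed + service.
{Site 2, Site 4}: Quay→Site 2 5·5=25, Holm→Site 2 5·24=120, Kent→Site 4 2·4=8, Elton→Site 4 2·9=18, Largo→Site 4 2·22=44. Service 215; fixed 134; total 349.
{Site 3, Site 4}: Quay→Site 3 3·5=15, Holm→Site 3 7·24=168, Kent→Site 3 2·4=8, Elton→Site 4 2·9=18, Largo→Site 4 2·22=44. Service 253; fixed 119; total 372.
{Site 2, Site 3, Site 4}: service 205 + fixed 176 = 381
{Site 1, Site 2, Site 3, Site 4}: service 205 + fixed 243 = 448
No other subset beats 349.

Open Site 2 and Site 4; minimum total cost 349.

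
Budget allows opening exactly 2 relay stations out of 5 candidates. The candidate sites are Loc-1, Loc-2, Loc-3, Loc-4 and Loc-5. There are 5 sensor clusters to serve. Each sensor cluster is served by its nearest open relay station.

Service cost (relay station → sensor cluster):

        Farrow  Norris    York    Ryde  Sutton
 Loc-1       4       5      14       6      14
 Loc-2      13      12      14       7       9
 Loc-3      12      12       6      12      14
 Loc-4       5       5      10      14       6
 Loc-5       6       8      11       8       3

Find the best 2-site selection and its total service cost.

Choose Loc-1 and Loc-5; total service cost 29.

With exactly 2 open, each sensor cluster uses its cheapest among the chosen.
{Loc-1, Loc-5}: Farrow→Loc-1 4, Norris→Loc-1 5, York→Loc-5 11, Ryde→Loc-1 6, Sutton→Loc-5 3. Service cost 29.
{Loc-1, Loc-4}: service cost 31
{Loc-3, Loc-5}: service cost 31
Among all 10 size-2 choices, {Loc-1, Loc-5} is lowest.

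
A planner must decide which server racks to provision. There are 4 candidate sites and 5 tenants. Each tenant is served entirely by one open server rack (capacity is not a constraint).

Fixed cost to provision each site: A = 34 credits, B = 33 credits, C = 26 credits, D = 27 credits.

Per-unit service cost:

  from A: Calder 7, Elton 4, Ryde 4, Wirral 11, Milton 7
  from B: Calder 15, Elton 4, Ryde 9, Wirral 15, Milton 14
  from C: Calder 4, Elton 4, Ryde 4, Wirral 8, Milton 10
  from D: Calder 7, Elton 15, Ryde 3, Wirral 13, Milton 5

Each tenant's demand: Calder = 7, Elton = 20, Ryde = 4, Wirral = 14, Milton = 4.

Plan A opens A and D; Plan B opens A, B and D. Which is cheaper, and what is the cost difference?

Plan A is cheaper by 33.

Plan A: {A, D}: Calder→A 7·7=49, Elton→A 4·20=80, Ryde→D 3·4=12, Wirral→A 11·14=154, Milton→D 5·4=20. Service 315; fixed 61; total 376.
Plan B: {A, B, D}: Calder→A 7·7=49, Elton→A 4·20=80, Ryde→D 3·4=12, Wirral→A 11·14=154, Milton→D 5·4=20. Service 315; fixed 94; total 409.
Difference: |376 − 409| = 33.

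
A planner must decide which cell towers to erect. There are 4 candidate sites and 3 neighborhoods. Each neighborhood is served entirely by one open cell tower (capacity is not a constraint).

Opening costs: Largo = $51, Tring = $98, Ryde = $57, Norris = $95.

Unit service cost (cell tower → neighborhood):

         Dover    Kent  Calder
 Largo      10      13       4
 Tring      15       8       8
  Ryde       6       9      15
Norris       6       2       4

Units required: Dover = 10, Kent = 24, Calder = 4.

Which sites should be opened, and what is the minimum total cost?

For any fixed open set, each neighborhood goes to its cheapest open site; total = fixed + service.
{Norris}: Dover→Norris 6·10=60, Kent→Norris 2·24=48, Calder→Norris 4·4=16. Service 124; fixed 95; total 219.
{Largo, Norris}: Dover→Norris 6·10=60, Kent→Norris 2·24=48, Calder→Largo 4·4=16. Service 124; fixed 146; total 270.
{Ryde, Norris}: service 124 + fixed 152 = 276
{Largo, Tring, Ryde, Norris}: service 124 + fixed 301 = 425
No other subset beats 219.

Open Norris only; minimum total cost 219.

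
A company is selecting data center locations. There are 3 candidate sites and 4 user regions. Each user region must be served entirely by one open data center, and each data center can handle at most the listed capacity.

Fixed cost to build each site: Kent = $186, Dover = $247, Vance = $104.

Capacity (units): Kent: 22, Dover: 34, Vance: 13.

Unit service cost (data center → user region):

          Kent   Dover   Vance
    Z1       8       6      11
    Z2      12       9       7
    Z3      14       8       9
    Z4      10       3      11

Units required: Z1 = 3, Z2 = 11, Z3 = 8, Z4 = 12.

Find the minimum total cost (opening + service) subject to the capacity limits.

Open {Dover}: Z1→Dover 6·3=18, Z2→Dover 9·11=99, Z3→Dover 8·8=64, Z4→Dover 3·12=36.
Loads: Dover carries 34/34. Service 217; fixed 247; total 464.
Next best feasible plan costs 546.

Minimum total cost: 464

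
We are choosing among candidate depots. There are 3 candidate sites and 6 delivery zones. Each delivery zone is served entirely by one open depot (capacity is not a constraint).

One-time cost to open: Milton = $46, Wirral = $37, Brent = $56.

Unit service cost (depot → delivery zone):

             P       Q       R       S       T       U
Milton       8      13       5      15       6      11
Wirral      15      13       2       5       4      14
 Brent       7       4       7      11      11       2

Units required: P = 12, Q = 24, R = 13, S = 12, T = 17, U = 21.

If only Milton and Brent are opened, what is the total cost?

Total cost: 623

Each delivery zone is assigned to its cheapest site among the open ones.
{Milton, Brent}: P→Brent 7·12=84, Q→Brent 4·24=96, R→Milton 5·13=65, S→Brent 11·12=132, T→Milton 6·17=102, U→Brent 2·21=42. Service 521; fixed 102; total 623.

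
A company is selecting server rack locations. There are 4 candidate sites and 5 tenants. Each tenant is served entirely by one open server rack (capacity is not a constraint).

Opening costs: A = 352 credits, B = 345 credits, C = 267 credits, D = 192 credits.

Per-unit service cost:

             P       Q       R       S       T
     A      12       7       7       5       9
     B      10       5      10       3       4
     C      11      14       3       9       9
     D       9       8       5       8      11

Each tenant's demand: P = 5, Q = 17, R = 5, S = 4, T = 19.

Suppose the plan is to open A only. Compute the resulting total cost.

Each tenant is assigned to its cheapest site among the open ones.
{A}: P→A 12·5=60, Q→A 7·17=119, R→A 7·5=35, S→A 5·4=20, T→A 9·19=171. Service 405; fixed 352; total 757.

Total cost: 757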